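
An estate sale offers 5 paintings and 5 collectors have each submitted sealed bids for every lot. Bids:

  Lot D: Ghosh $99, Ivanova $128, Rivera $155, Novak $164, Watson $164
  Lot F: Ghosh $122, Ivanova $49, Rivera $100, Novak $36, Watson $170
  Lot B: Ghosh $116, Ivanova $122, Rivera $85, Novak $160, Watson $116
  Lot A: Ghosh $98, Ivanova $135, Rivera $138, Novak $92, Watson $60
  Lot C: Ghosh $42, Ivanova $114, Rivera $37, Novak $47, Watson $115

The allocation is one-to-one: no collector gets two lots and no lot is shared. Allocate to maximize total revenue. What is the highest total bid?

Maximum total: $702

Treat this as an assignment problem: match each collector to one lot.
Optimal: Ghosh→Lot B ($116), Ivanova→Lot C ($114), Rivera→Lot A ($138), Novak→Lot D ($164), Watson→Lot F ($170) — total 116+114+138+164+170 = $702.
Max-entry greedy (repeatedly take the single best remaining cell) gives $636, worse by 66.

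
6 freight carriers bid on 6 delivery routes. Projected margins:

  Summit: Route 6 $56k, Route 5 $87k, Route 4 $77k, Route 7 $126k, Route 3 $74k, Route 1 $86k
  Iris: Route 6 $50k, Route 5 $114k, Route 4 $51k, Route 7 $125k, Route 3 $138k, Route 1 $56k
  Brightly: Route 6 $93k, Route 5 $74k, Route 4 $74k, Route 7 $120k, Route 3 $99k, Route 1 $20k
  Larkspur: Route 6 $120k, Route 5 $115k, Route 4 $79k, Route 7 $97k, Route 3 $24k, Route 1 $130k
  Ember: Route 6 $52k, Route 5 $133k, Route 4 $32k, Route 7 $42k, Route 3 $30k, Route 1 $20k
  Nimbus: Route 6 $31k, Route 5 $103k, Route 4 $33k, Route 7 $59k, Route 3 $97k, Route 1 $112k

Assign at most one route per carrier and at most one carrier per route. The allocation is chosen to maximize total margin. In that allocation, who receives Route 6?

Optimal: Summit→Route 7 ($126k), Iris→Route 3 ($138k), Brightly→Route 4 ($74k), Larkspur→Route 6 ($120k), Ember→Route 5 ($133k), Nimbus→Route 1 ($112k) — total 126+138+74+120+133+112 = $703k.
Row-greedy (each carrier in turn takes its best remaining route) gives $653k, worse by 50.
Larkspur's own top route is Route 1 ($130k), but forcing Larkspur→Route 1 and reassigning the rest optimally gives only $655k — worse by 48.

Larkspur receives Route 6.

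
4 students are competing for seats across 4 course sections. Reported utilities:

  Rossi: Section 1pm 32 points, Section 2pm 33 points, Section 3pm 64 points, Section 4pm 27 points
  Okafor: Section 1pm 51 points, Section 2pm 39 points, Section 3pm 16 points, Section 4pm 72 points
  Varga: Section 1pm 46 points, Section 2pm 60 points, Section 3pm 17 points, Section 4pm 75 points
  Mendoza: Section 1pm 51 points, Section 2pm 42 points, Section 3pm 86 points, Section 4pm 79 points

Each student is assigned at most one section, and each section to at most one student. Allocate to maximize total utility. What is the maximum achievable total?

Optimal: Rossi→Section 3pm (64 points), Okafor→Section 1pm (51 points), Varga→Section 2pm (60 points), Mendoza→Section 4pm (79 points) — total 64+51+60+79 = 254 points.
Max-entry greedy (repeatedly take the single best remaining cell) gives 245 points, worse by 9.
No other one-to-one assignment exceeds 254 points.

Max total: 254 points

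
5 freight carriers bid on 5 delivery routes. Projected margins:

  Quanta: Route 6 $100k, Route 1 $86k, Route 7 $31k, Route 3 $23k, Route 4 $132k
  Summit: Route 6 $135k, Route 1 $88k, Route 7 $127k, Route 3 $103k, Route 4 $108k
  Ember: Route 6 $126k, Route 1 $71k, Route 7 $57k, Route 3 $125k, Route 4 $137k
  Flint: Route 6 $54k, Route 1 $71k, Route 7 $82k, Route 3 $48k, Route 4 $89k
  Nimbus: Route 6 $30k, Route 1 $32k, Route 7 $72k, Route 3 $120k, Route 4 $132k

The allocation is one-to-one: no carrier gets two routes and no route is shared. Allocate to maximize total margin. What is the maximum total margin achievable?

This is a one-to-one assignment (maximum-weight bipartite matching).
Optimal: Quanta→Route 4 ($132k), Summit→Route 7 ($127k), Ember→Route 6 ($126k), Flint→Route 1 ($71k), Nimbus→Route 3 ($120k) — total 132+127+126+71+120 = $576k.
Row-greedy (each carrier in turn takes its best remaining route) gives $506k, worse by 70.
Swapping Nimbus↔Summit (Nimbus→Route 7 $72k, Summit→Route 3 $103k) loses 72.
Every other assignment is strictly worse.

Maximum total: $576k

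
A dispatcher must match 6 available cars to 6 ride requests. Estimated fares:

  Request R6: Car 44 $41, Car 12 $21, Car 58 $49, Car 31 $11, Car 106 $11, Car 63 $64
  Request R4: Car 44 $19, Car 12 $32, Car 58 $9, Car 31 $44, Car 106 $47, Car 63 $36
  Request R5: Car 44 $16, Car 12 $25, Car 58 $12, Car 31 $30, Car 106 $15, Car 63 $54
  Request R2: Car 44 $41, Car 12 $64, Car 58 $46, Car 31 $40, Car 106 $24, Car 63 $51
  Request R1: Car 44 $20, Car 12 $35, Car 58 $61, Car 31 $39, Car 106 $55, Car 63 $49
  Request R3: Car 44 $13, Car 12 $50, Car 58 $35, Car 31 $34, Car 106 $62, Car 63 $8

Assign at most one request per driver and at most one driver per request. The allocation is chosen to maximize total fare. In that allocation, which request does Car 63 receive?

Optimal: Car 44→Request R6 ($41), Car 12→Request R2 ($64), Car 58→Request R1 ($61), Car 31→Request R4 ($44), Car 106→Request R3 ($62), Car 63→Request R5 ($54) — total 41+64+61+44+62+54 = $326.
Column-greedy (each request in turn goes to its best remaining driver) gives $279, worse by 47.
Swapping Car 44↔Car 63 (Car 44→Request R5 $16, Car 63→Request R6 $64) loses 15.
Checked against all permutations: $326 is optimal.
Car 63's own top request is Request R6 ($64), but forcing Car 63→Request R6 and reassigning the rest optimally gives only $311 — worse by 15.

Car 63 receives Request R5.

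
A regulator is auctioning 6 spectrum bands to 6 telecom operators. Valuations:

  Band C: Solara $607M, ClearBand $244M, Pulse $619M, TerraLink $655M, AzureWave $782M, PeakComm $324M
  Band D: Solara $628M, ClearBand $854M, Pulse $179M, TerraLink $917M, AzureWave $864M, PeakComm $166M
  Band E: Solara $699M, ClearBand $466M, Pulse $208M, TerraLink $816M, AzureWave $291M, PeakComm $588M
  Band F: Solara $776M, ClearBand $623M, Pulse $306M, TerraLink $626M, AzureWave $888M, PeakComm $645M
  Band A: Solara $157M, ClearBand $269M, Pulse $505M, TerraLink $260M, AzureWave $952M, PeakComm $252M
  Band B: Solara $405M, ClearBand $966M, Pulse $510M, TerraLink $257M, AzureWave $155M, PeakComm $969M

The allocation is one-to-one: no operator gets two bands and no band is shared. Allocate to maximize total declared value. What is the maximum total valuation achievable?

Max total: $4986M

Optimal: Solara→Band F ($776M), ClearBand→Band D ($854M), Pulse→Band C ($619M), TerraLink→Band E ($816M), AzureWave→Band A ($952M), PeakComm→Band B ($969M) — total 776+854+619+816+952+969 = $4986M.
Swapping PeakComm↔Solara (PeakComm→Band F $645M, Solara→Band B $405M) loses 695.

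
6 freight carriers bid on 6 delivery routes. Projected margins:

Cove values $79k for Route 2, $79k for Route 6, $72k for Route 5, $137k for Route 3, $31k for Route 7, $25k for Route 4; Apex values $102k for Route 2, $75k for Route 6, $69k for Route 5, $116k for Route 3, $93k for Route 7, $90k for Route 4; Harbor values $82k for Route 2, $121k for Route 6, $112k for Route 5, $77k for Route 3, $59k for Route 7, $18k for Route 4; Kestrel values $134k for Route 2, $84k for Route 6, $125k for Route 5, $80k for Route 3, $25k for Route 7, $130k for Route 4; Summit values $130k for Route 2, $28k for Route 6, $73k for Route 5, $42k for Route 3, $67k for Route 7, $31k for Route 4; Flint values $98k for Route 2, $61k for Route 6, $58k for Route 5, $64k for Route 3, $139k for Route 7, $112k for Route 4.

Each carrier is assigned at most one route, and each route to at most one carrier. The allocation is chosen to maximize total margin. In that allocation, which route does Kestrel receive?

Kestrel receives Route 5.

Optimal: Cove→Route 3 ($137k), Apex→Route 4 ($90k), Harbor→Route 6 ($121k), Kestrel→Route 5 ($125k), Summit→Route 2 ($130k), Flint→Route 7 ($139k) — total 137+90+121+125+130+139 = $742k.
Max-entry greedy (repeatedly take the single best remaining cell) gives $694k, worse by 48.
Next-best assignment: Cove→Route 3, Apex→Route 5, Harbor→Route 6, Kestrel→Route 4, Summit→Route 2, Flint→Route 7 = $726k.
Kestrel's own top route is Route 2 ($134k), but forcing Kestrel→Route 2 and reassigning the rest optimally gives only $694k — worse by 48.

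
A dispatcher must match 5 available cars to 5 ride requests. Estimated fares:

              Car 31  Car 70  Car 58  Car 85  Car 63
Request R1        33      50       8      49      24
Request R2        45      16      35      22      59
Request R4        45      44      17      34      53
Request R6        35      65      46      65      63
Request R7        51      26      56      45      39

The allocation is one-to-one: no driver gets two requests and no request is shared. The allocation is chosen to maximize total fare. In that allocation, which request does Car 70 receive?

Car 70 receives Request R1.

Treat this as an assignment problem: match each driver to one request.
Optimal: Car 31→Request R4 ($45), Car 70→Request R1 ($50), Car 58→Request R7 ($56), Car 85→Request R6 ($65), Car 63→Request R2 ($59) — total 45+50+56+65+59 = $275.
Row-greedy (each driver in turn takes its best remaining request) gives $253, worse by 22.
Next-best assignment: Car 31→Request R4, Car 70→Request R6, Car 58→Request R7, Car 85→Request R1, Car 63→Request R2 = $274.
No other one-to-one assignment exceeds $275.
Car 70's own top request is Request R6 ($65), but forcing Car 70→Request R6 and reassigning the rest optimally gives only $274 — worse by 1.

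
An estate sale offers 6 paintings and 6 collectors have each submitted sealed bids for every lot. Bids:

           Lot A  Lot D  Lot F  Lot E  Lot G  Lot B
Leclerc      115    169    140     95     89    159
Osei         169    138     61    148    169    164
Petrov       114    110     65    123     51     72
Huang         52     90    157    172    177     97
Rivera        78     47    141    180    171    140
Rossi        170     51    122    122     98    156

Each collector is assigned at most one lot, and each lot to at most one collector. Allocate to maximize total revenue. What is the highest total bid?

Max total: $954

Optimal: Leclerc→Lot D ($169), Osei→Lot B ($164), Petrov→Lot E ($123), Huang→Lot F ($157), Rivera→Lot G ($171), Rossi→Lot A ($170) — total 169+164+123+157+171+170 = $954.
Row-greedy (each collector in turn takes its best remaining lot) gives $935, worse by 19.
Checked against all permutations: $954 is optimal.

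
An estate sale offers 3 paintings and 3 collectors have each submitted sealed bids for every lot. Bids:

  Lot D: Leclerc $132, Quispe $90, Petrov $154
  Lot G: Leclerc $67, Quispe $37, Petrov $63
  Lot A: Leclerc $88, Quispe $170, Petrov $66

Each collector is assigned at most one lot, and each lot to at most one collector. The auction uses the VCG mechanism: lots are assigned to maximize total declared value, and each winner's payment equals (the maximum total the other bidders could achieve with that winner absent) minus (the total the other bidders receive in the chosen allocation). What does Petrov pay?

Petrov pays $65.

Efficient allocation: Leclerc→Lot G ($67), Quispe→Lot A ($170), Petrov→Lot D ($154); total welfare W = $391.
Petrov receives Lot D at value $154, so the others get W − 154 = $237.
Without Petrov: best allocation of the remaining 2 bidders over all 3 lots is Leclerc→Lot D ($132), Quispe→Lot A ($170), total $302.
VCG payment = (others' best without Petrov) − (others' welfare with Petrov) = 302 − 237 = $65.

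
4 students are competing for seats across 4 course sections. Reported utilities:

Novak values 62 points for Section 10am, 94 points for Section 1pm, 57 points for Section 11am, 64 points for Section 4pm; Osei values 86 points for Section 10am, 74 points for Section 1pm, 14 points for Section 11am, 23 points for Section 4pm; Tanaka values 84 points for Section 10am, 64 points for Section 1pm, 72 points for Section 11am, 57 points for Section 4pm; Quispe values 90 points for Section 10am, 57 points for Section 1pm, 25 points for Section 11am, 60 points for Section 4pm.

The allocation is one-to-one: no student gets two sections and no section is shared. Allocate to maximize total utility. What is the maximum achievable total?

Max total: 312 points

Optimal: Novak→Section 1pm (94 points), Osei→Section 10am (86 points), Tanaka→Section 11am (72 points), Quispe→Section 4pm (60 points) — total 94+86+72+60 = 312 points.
Max-entry greedy (repeatedly take the single best remaining cell) gives 279 points, worse by 33.
Next-best assignment: Novak→Section 4pm, Osei→Section 1pm, Tanaka→Section 11am, Quispe→Section 10am = 300 points.
Swapping Quispe↔Osei (Quispe→Section 10am 90 points, Osei→Section 4pm 23 points) loses 33.
No other one-to-one assignment exceeds 312 points.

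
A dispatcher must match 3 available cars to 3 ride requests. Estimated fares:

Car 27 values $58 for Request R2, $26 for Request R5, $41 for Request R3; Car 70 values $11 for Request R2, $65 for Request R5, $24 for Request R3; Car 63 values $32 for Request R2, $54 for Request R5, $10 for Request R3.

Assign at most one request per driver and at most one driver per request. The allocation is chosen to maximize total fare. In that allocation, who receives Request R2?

Car 63 receives Request R2.

Optimal: Car 27→Request R3 ($41), Car 70→Request R5 ($65), Car 63→Request R2 ($32) — total 41+65+32 = $138.
Max-entry greedy (repeatedly take the single best remaining cell) gives $133, worse by 5.
Car 63's own top request is Request R5 ($54), but forcing Car 63→Request R5 and reassigning the rest optimally gives only $136 — worse by 2.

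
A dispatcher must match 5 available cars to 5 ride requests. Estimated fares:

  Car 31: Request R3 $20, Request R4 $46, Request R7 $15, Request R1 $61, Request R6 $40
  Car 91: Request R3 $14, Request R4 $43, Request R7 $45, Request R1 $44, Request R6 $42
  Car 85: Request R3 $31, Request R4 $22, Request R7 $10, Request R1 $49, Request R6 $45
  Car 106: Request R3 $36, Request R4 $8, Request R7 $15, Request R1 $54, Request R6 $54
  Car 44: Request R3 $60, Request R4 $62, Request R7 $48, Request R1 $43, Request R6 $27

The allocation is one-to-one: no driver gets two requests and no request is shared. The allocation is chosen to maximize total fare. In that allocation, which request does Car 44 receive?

Car 44 receives Request R3.

This is the linear assignment problem.
Optimal: Car 31→Request R4 ($46), Car 91→Request R7 ($45), Car 85→Request R1 ($49), Car 106→Request R6 ($54), Car 44→Request R3 ($60) — total 46+45+49+54+60 = $254.
Row-greedy (each driver in turn takes its best remaining request) gives $249, worse by 5.
Car 44's own top request is Request R4 ($62), but forcing Car 44→Request R4 and reassigning the rest optimally gives only $253 — worse by 1.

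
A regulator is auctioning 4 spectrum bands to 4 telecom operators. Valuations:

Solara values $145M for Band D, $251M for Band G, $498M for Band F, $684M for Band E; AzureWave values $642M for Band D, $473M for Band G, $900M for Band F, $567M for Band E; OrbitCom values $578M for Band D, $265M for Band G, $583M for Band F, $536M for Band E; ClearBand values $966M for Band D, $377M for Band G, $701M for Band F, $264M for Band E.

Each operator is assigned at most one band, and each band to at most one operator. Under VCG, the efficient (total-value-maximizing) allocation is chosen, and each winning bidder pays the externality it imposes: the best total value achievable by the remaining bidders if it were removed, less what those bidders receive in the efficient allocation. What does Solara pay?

Efficient allocation: Solara→Band E ($684M), AzureWave→Band F ($900M), OrbitCom→Band G ($265M), ClearBand→Band D ($966M); total welfare W = $2815M.
Solara receives Band E at value $684M, so the others get W − 684 = $2131M.
Without Solara: best allocation of the remaining 3 bidders over all 4 bands is AzureWave→Band F ($900M), OrbitCom→Band E ($536M), ClearBand→Band D ($966M), total $2402M.
VCG payment = (others' best without Solara) − (others' welfare with Solara) = 2402 − 2131 = $271M.

Solara pays $271M.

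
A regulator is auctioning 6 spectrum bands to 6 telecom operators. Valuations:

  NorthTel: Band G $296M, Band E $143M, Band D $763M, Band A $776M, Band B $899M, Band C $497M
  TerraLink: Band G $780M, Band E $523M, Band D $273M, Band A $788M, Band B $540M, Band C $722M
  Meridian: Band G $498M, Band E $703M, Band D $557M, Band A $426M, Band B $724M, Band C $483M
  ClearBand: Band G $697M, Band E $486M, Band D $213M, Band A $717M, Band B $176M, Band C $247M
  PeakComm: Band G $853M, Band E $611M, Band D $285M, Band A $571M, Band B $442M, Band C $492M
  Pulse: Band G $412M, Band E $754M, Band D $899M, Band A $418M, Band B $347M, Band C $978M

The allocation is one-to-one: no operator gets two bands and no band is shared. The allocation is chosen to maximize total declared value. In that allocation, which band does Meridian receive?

This is a one-to-one assignment (maximum-weight bipartite matching).
Optimal: NorthTel→Band B ($899M), TerraLink→Band C ($722M), Meridian→Band E ($703M), ClearBand→Band A ($717M), PeakComm→Band G ($853M), Pulse→Band D ($899M) — total 899+722+703+717+853+899 = $4793M.
Column-greedy (each band in turn goes to its best remaining operator) gives $4129M, worse by 664.
Meridian's own top band is Band B ($724M), but forcing Meridian→Band B and reassigning the rest optimally gives only $4592M — worse by 201.

Meridian receives Band E.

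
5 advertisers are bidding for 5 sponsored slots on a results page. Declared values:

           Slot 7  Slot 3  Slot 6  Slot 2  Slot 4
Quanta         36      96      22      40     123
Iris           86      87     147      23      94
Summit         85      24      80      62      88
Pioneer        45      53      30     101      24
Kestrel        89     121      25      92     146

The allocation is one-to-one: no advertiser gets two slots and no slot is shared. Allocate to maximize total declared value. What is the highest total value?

Max total: $577

Optimal: Quanta→Slot 4 ($123), Iris→Slot 6 ($147), Summit→Slot 7 ($85), Pioneer→Slot 2 ($101), Kestrel→Slot 3 ($121) — total 123+147+85+101+121 = $577.
Max-entry greedy (repeatedly take the single best remaining cell) gives $575, worse by 2.
Swapping Summit↔Pioneer (Summit→Slot 2 $62, Pioneer→Slot 7 $45) loses 79.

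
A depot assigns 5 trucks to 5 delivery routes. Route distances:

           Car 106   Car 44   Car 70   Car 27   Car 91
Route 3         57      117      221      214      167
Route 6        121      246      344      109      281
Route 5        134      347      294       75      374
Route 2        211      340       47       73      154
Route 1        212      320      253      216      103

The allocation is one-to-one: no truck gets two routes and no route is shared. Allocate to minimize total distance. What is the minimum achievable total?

Treat this as an assignment problem: match each truck to one route.
Optimal: Car 106→Route 6 (121 km), Car 44→Route 3 (117 km), Car 70→Route 2 (47 km), Car 27→Route 5 (75 km), Car 91→Route 1 (103 km) — total 121+117+47+75+103 = 463 km.

Min total: 463 km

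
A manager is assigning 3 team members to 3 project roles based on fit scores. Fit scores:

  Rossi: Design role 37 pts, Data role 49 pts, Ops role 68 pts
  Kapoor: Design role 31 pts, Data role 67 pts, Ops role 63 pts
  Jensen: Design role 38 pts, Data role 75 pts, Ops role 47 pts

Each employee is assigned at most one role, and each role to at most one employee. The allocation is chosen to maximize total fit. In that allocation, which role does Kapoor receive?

Kapoor receives Ops role.

Optimal: Rossi→Design role (37 pts), Kapoor→Ops role (63 pts), Jensen→Data role (75 pts) — total 37+63+75 = 175 pts.
Row-greedy (each employee in turn takes its best remaining role) gives 173 pts, worse by 2.
Swapping Kapoor↔Rossi (Kapoor→Design role 31 pts, Rossi→Ops role 68 pts) loses 1.
Kapoor's own top role is Data role (67 pts), but forcing Kapoor→Data role and reassigning the rest optimally gives only 173 pts — worse by 2.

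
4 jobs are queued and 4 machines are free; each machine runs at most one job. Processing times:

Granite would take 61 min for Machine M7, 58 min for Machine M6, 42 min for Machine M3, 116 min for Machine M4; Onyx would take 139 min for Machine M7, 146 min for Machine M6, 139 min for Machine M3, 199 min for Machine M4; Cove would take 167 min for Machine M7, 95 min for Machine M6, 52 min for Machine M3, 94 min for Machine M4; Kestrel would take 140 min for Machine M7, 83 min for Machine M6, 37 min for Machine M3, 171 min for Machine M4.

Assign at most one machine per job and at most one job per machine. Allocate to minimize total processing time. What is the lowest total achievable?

Minimum total: 328 min

Treat this as an assignment problem: match each job to one machine.
Optimal: Granite→Machine M6 (58 min), Onyx→Machine M7 (139 min), Cove→Machine M4 (94 min), Kestrel→Machine M3 (37 min) — total 58+139+94+37 = 328 min.
Swapping Granite↔Cove (Granite→Machine M4 116 min, Cove→Machine M6 95 min) adds 59.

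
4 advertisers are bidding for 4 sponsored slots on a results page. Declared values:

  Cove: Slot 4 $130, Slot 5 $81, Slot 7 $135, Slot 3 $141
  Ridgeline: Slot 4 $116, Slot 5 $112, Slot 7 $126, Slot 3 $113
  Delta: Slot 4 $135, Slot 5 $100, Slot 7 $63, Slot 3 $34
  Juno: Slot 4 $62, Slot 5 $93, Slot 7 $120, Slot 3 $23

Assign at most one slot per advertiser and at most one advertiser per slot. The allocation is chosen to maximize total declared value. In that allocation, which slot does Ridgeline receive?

Optimal: Cove→Slot 3 ($141), Ridgeline→Slot 5 ($112), Delta→Slot 4 ($135), Juno→Slot 7 ($120) — total 141+112+135+120 = $508.
Row-greedy (each advertiser in turn takes its best remaining slot) gives $495, worse by 13.
Checked against all permutations: $508 is optimal.
Ridgeline's own top slot is Slot 7 ($126), but forcing Ridgeline→Slot 7 and reassigning the rest optimally gives only $495 — worse by 13.

Ridgeline receives Slot 5.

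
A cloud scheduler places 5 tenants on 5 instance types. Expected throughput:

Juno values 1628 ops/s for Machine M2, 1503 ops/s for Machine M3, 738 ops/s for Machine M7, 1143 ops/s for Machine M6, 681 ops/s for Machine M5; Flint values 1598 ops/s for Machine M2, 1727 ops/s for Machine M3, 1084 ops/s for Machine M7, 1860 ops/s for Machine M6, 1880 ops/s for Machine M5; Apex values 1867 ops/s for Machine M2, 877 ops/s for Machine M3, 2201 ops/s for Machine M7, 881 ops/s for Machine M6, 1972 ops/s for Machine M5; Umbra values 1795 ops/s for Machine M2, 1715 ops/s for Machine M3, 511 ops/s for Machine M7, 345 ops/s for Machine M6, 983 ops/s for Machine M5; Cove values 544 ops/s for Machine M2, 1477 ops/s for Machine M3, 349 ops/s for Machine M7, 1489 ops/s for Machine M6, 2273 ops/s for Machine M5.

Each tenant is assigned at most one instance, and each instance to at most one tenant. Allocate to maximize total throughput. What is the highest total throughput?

Maximum total: 9677 ops/s

Treat this as an assignment problem: match each tenant to one instance.
Optimal: Juno→Machine M2 (1628 ops/s), Flint→Machine M6 (1860 ops/s), Apex→Machine M7 (2201 ops/s), Umbra→Machine M3 (1715 ops/s), Cove→Machine M5 (2273 ops/s) — total 1628+1860+2201+1715+2273 = 9677 ops/s.
Next-best assignment: Juno→Machine M3, Flint→Machine M6, Apex→Machine M7, Umbra→Machine M2, Cove→Machine M5 = 9632 ops/s.
Checked against all permutations: 9677 ops/s is optimal.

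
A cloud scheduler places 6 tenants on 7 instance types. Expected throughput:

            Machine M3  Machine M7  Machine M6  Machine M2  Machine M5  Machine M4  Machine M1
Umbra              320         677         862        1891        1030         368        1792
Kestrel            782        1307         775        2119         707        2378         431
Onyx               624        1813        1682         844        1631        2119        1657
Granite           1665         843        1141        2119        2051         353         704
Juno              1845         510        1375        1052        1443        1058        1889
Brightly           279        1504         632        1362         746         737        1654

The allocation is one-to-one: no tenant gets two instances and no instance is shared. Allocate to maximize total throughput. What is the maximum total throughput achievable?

Optimal: Umbra→Machine M2 (1891 ops/s), Kestrel→Machine M4 (2378 ops/s), Onyx→Machine M7 (1813 ops/s), Granite→Machine M5 (2051 ops/s), Juno→Machine M3 (1845 ops/s), Brightly→Machine M1 (1654 ops/s) — total 1891+2378+1813+2051+1845+1654 = 11632 ops/s.
Next-best assignment: Umbra→Machine M2, Kestrel→Machine M4, Onyx→Machine M6, Granite→Machine M5, Juno→Machine M3, Brightly→Machine M1 = 11501 ops/s.
No other one-to-one assignment exceeds 11632 ops/s.

Max total: 11632 ops/s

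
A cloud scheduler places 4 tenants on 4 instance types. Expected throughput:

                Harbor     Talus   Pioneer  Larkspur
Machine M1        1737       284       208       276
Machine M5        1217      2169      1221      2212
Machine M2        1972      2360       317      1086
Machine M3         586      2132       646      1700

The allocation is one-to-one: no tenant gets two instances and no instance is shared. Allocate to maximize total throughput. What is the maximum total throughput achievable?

Max total: 7018 ops/s

Optimal: Harbor→Machine M1 (1737 ops/s), Talus→Machine M2 (2360 ops/s), Pioneer→Machine M5 (1221 ops/s), Larkspur→Machine M3 (1700 ops/s) — total 1737+2360+1221+1700 = 7018 ops/s.
Column-greedy (each instance in turn goes to its best remaining tenant) gives 6955 ops/s, worse by 63.
Next-best assignment: Harbor→Machine M1, Talus→Machine M2, Pioneer→Machine M3, Larkspur→Machine M5 = 6955 ops/s.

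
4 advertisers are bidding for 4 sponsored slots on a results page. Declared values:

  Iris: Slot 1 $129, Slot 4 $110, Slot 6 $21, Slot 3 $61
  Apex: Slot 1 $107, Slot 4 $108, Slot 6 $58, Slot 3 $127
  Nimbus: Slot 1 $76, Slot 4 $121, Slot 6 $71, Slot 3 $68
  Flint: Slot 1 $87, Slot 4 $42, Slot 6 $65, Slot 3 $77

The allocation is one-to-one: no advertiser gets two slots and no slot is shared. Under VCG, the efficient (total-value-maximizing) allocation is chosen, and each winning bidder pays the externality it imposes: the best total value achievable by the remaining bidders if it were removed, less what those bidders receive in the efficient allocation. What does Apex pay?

Efficient allocation: Iris→Slot 1 ($129), Apex→Slot 3 ($127), Nimbus→Slot 4 ($121), Flint→Slot 6 ($65); total welfare W = $442.
Apex receives Slot 3 at value $127, so the others get W − 127 = $315.
Without Apex: best allocation of the remaining 3 bidders over all 4 slots is Iris→Slot 1 ($129), Nimbus→Slot 4 ($121), Flint→Slot 3 ($77), total $327.
VCG payment = (others' best without Apex) − (others' welfare with Apex) = 327 − 315 = $12.

Apex pays $12.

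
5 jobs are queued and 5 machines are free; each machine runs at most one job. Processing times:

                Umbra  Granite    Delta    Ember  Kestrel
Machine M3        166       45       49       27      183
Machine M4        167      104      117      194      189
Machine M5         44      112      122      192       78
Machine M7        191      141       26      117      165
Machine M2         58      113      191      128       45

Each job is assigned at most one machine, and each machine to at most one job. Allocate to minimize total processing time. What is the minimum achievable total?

Treat this as an assignment problem: match each job to one machine.
Optimal: Umbra→Machine M5 (44 min), Granite→Machine M4 (104 min), Delta→Machine M7 (26 min), Ember→Machine M3 (27 min), Kestrel→Machine M2 (45 min) — total 44+104+26+27+45 = 246 min.
Row-greedy (each job in turn takes its cheapest remaining machine) gives 432 min, worse by 186.
Checked against all permutations: 246 min is optimal.

Min total: 246 min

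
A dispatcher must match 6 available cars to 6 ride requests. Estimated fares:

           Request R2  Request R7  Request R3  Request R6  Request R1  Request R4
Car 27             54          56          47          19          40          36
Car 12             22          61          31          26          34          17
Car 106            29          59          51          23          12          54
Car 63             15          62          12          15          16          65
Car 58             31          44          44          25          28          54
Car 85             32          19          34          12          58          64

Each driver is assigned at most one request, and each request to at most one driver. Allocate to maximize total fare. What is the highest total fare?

Optimal: Car 27→Request R2 ($54), Car 12→Request R7 ($61), Car 106→Request R3 ($51), Car 63→Request R4 ($65), Car 58→Request R6 ($25), Car 85→Request R1 ($58) — total 54+61+51+65+25+58 = $314.
Row-greedy (each driver in turn takes its best remaining request) gives $215, worse by 99.
Swapping Car 63↔Car 58 (Car 63→Request R6 $15, Car 58→Request R4 $54) loses 21.
Checked against all permutations: $314 is optimal.

Maximum total: $314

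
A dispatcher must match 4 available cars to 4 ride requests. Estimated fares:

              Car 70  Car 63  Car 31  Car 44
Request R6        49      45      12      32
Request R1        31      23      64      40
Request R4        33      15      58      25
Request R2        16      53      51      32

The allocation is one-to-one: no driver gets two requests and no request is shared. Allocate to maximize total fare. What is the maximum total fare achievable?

Optimal: Car 70→Request R6 ($49), Car 63→Request R2 ($53), Car 31→Request R4 ($58), Car 44→Request R1 ($40) — total 49+53+58+40 = $200.
Row-greedy (each driver in turn takes its best remaining request) gives $191, worse by 9.

Max total: $200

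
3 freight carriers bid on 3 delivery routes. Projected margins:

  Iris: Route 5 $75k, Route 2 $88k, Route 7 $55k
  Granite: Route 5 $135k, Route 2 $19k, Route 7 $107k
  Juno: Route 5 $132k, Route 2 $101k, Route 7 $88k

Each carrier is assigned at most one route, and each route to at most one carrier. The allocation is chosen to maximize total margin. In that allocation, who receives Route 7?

Treat this as an assignment problem: match each carrier to one route.
Optimal: Iris→Route 2 ($88k), Granite→Route 7 ($107k), Juno→Route 5 ($132k) — total 88+107+132 = $327k.
Row-greedy (each carrier in turn takes its best remaining route) gives $311k, worse by 16.
Next-best assignment: Iris→Route 2, Granite→Route 5, Juno→Route 7 = $311k.
No other one-to-one assignment exceeds $327k.
Granite's own top route is Route 5 ($135k), but forcing Granite→Route 5 and reassigning the rest optimally gives only $311k — worse by 16.

Granite receives Route 7.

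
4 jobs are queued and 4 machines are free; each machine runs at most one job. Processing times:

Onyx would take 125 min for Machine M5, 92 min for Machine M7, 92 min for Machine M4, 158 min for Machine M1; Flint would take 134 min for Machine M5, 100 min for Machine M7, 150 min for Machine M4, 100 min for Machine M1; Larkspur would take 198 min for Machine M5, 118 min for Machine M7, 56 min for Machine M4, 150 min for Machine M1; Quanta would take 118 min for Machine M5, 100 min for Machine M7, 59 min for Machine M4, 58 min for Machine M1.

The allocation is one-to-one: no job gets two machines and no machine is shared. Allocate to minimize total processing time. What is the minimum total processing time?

Minimum total: 339 min

Optimal: Onyx→Machine M5 (125 min), Flint→Machine M7 (100 min), Larkspur→Machine M4 (56 min), Quanta→Machine M1 (58 min) — total 125+100+56+58 = 339 min.
Row-greedy (each job in turn takes its cheapest remaining machine) gives 366 min, worse by 27.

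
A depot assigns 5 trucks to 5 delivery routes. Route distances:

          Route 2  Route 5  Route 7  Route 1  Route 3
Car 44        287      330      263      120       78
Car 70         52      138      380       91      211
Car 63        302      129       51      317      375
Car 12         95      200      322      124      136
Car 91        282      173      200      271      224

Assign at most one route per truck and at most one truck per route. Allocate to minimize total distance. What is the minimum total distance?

Minimum total: 478 km

Optimal: Car 44→Route 3 (78 km), Car 70→Route 2 (52 km), Car 63→Route 7 (51 km), Car 12→Route 1 (124 km), Car 91→Route 5 (173 km) — total 78+52+51+124+173 = 478 km.
Column-greedy (each route in turn goes to its cheapest remaining truck) gives 637 km, worse by 159.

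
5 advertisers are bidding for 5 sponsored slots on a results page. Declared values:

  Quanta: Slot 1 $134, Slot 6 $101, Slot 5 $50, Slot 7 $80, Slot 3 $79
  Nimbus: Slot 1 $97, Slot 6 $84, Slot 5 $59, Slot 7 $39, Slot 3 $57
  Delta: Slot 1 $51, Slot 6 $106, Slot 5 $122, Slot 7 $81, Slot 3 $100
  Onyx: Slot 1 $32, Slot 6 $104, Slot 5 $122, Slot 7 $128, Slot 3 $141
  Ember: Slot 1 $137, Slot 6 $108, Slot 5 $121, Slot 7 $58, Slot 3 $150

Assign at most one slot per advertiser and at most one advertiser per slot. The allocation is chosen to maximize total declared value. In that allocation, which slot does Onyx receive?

Treat this as an assignment problem: match each advertiser to one slot.
Optimal: Quanta→Slot 1 ($134), Nimbus→Slot 6 ($84), Delta→Slot 5 ($122), Onyx→Slot 7 ($128), Ember→Slot 3 ($150) — total 134+84+122+128+150 = $618.
Column-greedy (each slot in turn goes to its best remaining advertiser) gives $502, worse by 116.
Next-best assignment: Quanta→Slot 6, Nimbus→Slot 1, Delta→Slot 5, Onyx→Slot 7, Ember→Slot 3 = $598.
Onyx's own top slot is Slot 3 ($141), but forcing Onyx→Slot 3 and reassigning the rest optimally gives only $564 — worse by 54.

Onyx receives Slot 7.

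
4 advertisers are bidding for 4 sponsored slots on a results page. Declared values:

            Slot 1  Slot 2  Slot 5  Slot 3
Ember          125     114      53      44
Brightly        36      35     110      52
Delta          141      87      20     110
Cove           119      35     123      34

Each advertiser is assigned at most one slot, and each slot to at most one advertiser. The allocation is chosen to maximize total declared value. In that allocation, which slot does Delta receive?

This is a one-to-one assignment (maximum-weight bipartite matching).
Optimal: Ember→Slot 2 ($114), Brightly→Slot 5 ($110), Delta→Slot 3 ($110), Cove→Slot 1 ($119) — total 114+110+110+119 = $453.
Max-entry greedy (repeatedly take the single best remaining cell) gives $430, worse by 23.
Every other assignment is strictly worse.
Delta's own top slot is Slot 1 ($141), but forcing Delta→Slot 1 and reassigning the rest optimally gives only $430 — worse by 23.

Delta receives Slot 3.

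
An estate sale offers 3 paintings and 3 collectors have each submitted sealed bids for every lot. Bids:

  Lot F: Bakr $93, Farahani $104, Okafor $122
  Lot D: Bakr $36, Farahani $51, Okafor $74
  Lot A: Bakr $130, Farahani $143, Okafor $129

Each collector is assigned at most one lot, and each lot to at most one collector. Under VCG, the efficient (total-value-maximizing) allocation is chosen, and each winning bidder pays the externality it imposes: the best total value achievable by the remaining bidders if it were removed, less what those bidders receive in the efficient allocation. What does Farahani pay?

Farahani pays $85.

Efficient allocation: Bakr→Lot F ($93), Farahani→Lot A ($143), Okafor→Lot D ($74); total welfare W = $310.
Farahani receives Lot A at value $143, so the others get W − 143 = $167.
Without Farahani: best allocation of the remaining 2 bidders over all 3 lots is Bakr→Lot A ($130), Okafor→Lot F ($122), total $252.
VCG payment = (others' best without Farahani) − (others' welfare with Farahani) = 252 − 167 = $85.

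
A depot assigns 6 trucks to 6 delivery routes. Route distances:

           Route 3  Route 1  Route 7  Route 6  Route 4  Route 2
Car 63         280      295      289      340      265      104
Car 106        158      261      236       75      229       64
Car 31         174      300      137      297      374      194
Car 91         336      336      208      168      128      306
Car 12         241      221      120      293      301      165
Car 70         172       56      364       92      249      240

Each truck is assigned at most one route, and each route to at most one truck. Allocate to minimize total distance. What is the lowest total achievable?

Min total: 657 km

Optimal: Car 63→Route 2 (104 km), Car 106→Route 6 (75 km), Car 31→Route 3 (174 km), Car 91→Route 4 (128 km), Car 12→Route 7 (120 km), Car 70→Route 1 (56 km) — total 104+75+174+128+120+56 = 657 km.
Column-greedy (each route in turn goes to its cheapest remaining truck) gives 961 km, worse by 304.
Swapping Car 91↔Car 12 (Car 91→Route 7 208 km, Car 12→Route 4 301 km) adds 261.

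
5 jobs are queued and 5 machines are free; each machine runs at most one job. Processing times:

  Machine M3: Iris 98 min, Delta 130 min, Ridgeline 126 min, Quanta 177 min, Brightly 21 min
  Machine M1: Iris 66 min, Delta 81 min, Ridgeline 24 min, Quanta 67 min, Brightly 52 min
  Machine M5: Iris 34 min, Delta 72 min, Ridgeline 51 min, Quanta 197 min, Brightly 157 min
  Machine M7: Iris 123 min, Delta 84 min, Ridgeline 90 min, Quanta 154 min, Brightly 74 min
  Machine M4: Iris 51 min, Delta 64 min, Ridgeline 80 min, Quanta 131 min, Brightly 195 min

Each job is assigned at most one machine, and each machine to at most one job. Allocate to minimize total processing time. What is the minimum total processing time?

This is the linear assignment problem.
Optimal: Iris→Machine M4 (51 min), Delta→Machine M7 (84 min), Ridgeline→Machine M5 (51 min), Quanta→Machine M1 (67 min), Brightly→Machine M3 (21 min) — total 51+84+51+67+21 = 274 min.
Next-best assignment: Iris→Machine M5, Delta→Machine M4, Ridgeline→Machine M7, Quanta→Machine M1, Brightly→Machine M3 = 276 min.

Minimum total: 274 min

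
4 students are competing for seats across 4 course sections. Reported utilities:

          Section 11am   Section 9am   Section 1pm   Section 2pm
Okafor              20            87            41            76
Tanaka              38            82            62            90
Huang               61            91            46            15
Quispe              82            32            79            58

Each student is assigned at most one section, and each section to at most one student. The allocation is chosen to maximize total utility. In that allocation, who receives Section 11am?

This is a one-to-one assignment (maximum-weight bipartite matching).
Optimal: Okafor→Section 9am (87 points), Tanaka→Section 2pm (90 points), Huang→Section 11am (61 points), Quispe→Section 1pm (79 points) — total 87+90+61+79 = 317 points.
Max-entry greedy (repeatedly take the single best remaining cell) gives 304 points, worse by 13.
Huang's own top section is Section 9am (91 points), but forcing Huang→Section 9am and reassigning the rest optimally gives only 311 points — worse by 6.

Huang receives Section 11am.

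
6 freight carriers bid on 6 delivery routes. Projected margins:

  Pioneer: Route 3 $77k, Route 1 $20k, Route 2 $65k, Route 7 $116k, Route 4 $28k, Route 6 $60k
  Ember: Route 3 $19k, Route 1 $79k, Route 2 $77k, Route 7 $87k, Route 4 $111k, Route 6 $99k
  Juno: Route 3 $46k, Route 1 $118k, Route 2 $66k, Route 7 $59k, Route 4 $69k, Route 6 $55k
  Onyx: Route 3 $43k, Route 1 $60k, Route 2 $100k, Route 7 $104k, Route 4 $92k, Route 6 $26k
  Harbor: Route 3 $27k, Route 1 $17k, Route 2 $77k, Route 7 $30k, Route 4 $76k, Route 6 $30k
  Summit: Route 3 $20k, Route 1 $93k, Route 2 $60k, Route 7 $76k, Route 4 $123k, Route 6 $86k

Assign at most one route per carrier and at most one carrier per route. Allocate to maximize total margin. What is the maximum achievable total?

Maximum total: $598k

Optimal: Pioneer→Route 3 ($77k), Ember→Route 6 ($99k), Juno→Route 1 ($118k), Onyx→Route 7 ($104k), Harbor→Route 2 ($77k), Summit→Route 4 ($123k) — total 77+99+118+104+77+123 = $598k.
Max-entry greedy (repeatedly take the single best remaining cell) gives $583k, worse by 15.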